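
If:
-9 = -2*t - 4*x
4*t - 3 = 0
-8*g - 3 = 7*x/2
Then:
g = -153/128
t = 3/4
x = 15/8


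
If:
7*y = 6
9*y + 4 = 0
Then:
No Solution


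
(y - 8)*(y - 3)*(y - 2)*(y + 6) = y^4 - 7*y^3 - 32*y^2 + 228*y - 288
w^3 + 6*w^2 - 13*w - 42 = (w - 3)*(w + 2)*(w + 7)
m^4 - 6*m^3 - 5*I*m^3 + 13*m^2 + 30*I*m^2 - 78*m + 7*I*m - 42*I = (m - 6)*(m - 7*I)*(m + I)^2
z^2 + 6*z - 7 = (z - 1)*(z + 7)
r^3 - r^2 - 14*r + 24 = (r - 3)*(r - 2)*(r + 4)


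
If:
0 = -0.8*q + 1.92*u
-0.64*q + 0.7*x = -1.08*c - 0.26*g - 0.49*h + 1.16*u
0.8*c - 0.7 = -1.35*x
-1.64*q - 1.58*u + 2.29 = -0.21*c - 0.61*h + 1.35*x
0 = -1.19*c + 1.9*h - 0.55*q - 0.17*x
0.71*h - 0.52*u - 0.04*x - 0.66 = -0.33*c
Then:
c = 0.87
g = 0.33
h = 0.93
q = 1.32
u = 0.55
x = 0.00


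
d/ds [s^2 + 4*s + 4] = 2*s + 4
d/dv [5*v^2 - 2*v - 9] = 10*v - 2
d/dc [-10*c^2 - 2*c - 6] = -20*c - 2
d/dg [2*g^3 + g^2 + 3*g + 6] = 6*g^2 + 2*g + 3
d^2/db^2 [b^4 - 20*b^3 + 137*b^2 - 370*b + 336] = 12*b^2 - 120*b + 274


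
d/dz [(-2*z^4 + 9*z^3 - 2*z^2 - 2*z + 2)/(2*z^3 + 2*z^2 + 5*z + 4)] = 2*(-2*z^6 - 4*z^5 - 4*z^4 + 33*z^3 + 45*z^2 - 12*z - 9)/(4*z^6 + 8*z^5 + 24*z^4 + 36*z^3 + 41*z^2 + 40*z + 16)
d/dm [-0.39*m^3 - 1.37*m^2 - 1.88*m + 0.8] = -1.17*m^2 - 2.74*m - 1.88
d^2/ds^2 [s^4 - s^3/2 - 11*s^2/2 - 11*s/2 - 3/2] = 12*s^2 - 3*s - 11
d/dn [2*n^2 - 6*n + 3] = 4*n - 6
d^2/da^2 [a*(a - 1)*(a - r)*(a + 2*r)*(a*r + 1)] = 20*a^3*r + 12*a^2*r^2 - 12*a^2*r + 12*a^2 - 12*a*r^3 - 6*a*r^2 + 6*a*r - 6*a + 4*r^3 - 4*r^2 - 2*r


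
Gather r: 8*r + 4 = 8*r + 4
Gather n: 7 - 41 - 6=-40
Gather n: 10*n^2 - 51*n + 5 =10*n^2 - 51*n + 5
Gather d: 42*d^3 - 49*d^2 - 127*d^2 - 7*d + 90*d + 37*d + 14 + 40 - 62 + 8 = 42*d^3 - 176*d^2 + 120*d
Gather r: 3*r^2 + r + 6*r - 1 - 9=3*r^2 + 7*r - 10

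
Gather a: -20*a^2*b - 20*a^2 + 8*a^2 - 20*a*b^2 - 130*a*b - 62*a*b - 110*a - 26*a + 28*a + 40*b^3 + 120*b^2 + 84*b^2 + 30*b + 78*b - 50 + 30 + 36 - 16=a^2*(-20*b - 12) + a*(-20*b^2 - 192*b - 108) + 40*b^3 + 204*b^2 + 108*b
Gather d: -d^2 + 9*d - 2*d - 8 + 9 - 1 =-d^2 + 7*d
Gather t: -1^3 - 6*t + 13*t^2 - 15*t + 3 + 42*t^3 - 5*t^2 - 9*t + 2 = 42*t^3 + 8*t^2 - 30*t + 4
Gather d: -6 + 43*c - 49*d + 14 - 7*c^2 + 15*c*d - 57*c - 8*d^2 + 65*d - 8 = -7*c^2 - 14*c - 8*d^2 + d*(15*c + 16)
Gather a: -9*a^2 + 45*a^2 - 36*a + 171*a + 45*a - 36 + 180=36*a^2 + 180*a + 144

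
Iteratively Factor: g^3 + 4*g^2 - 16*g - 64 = (g - 4)*(g^2 + 8*g + 16) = (g - 4)*(g + 4)*(g + 4)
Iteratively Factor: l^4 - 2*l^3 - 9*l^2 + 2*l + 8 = (l + 2)*(l^3 - 4*l^2 - l + 4) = (l - 4)*(l + 2)*(l^2 - 1) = (l - 4)*(l - 1)*(l + 2)*(l + 1)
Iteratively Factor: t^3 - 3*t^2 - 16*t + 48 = (t - 4)*(t^2 + t - 12) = (t - 4)*(t + 4)*(t - 3)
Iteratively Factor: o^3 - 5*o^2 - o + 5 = (o + 1)*(o^2 - 6*o + 5) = (o - 1)*(o + 1)*(o - 5)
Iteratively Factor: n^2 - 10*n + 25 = (n - 5)*(n - 5)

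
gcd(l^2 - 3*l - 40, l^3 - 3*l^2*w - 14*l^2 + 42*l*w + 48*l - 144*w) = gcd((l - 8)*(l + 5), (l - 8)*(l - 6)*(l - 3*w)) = l - 8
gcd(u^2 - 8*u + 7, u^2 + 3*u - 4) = u - 1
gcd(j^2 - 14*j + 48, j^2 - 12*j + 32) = j - 8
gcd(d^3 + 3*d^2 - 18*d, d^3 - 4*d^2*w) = d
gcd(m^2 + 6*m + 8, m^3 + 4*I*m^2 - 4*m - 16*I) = m + 2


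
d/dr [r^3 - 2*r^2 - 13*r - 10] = 3*r^2 - 4*r - 13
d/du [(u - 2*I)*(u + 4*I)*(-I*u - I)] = -3*I*u^2 + 2*u*(2 - I) + 2 - 8*I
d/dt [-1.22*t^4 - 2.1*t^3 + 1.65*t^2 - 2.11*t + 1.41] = -4.88*t^3 - 6.3*t^2 + 3.3*t - 2.11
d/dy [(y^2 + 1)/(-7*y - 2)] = (-7*y^2 - 4*y + 7)/(49*y^2 + 28*y + 4)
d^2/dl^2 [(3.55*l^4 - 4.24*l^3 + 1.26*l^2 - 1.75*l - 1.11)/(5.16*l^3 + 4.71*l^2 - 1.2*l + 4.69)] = (-3.41060513164848e-13*l^7 + 474.66135*l^6 - 1072.9494*l^5 + 1169.47395*l^4 - 1088.15955*l^3 + 1314.91155*l^2 - 128.81985*l + 81.57495)/(137.388096*l^9 + 376.219728*l^8 + 247.557708*l^7 + 304.123383*l^6 + 626.331744*l^5 + 158.234607*l^4 + 179.724348*l^3 + 331.065693*l^2 - 79.18596*l + 103.161709)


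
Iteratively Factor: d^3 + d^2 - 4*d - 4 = (d - 2)*(d^2 + 3*d + 2) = (d - 2)*(d + 2)*(d + 1)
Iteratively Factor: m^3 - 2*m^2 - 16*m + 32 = (m - 2)*(m^2 - 16) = (m - 2)*(m + 4)*(m - 4)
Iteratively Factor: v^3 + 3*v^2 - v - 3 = (v + 3)*(v^2 - 1) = (v + 1)*(v + 3)*(v - 1)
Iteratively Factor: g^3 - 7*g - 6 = (g + 1)*(g^2 - g - 6) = (g + 1)*(g + 2)*(g - 3)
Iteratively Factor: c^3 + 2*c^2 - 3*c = (c + 3)*(c^2 - c) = c*(c + 3)*(c - 1)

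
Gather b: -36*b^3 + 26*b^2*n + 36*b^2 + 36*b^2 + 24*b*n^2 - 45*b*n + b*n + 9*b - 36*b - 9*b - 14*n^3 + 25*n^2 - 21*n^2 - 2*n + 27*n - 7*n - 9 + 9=-36*b^3 + b^2*(26*n + 72) + b*(24*n^2 - 44*n - 36) - 14*n^3 + 4*n^2 + 18*n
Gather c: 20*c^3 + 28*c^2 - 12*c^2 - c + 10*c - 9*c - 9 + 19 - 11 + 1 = 20*c^3 + 16*c^2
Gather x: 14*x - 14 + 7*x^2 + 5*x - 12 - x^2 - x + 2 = 6*x^2 + 18*x - 24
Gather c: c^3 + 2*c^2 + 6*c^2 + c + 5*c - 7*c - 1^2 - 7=c^3 + 8*c^2 - c - 8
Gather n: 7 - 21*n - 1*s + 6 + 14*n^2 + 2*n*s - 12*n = 14*n^2 + n*(2*s - 33) - s + 13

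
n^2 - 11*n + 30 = (n - 6)*(n - 5)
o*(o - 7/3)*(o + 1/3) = o^3 - 2*o^2 - 7*o/9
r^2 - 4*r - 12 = (r - 6)*(r + 2)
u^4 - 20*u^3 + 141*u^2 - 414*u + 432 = (u - 8)*(u - 6)*(u - 3)^2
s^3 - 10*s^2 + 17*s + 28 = (s - 7)*(s - 4)*(s + 1)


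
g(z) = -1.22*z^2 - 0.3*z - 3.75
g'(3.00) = -7.62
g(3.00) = -15.63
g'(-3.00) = 7.02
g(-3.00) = -13.83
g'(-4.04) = 9.56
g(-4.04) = -22.45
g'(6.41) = -15.94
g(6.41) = -55.80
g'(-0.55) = 1.04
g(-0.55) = -3.95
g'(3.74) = -9.43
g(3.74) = -21.94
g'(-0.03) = -0.23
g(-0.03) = -3.74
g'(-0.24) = 0.29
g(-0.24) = -3.75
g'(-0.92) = 1.94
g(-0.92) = -4.51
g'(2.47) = -6.33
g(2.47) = -11.93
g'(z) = -2.44*z - 0.3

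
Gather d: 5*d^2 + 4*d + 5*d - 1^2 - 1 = 5*d^2 + 9*d - 2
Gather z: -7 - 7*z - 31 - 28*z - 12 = -35*z - 50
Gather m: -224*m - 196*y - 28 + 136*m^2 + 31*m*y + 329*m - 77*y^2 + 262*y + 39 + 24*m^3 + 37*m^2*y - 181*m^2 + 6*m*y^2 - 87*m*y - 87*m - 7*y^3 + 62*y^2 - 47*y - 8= 24*m^3 + m^2*(37*y - 45) + m*(6*y^2 - 56*y + 18) - 7*y^3 - 15*y^2 + 19*y + 3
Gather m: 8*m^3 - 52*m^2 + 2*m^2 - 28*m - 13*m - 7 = 8*m^3 - 50*m^2 - 41*m - 7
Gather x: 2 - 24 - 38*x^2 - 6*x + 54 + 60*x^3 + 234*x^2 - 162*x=60*x^3 + 196*x^2 - 168*x + 32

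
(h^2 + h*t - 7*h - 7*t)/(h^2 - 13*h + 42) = (h + t)/(h - 6)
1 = 1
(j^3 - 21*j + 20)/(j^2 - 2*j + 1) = (j^2 + j - 20)/(j - 1)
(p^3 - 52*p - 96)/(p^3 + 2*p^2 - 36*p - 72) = (p - 8)/(p - 6)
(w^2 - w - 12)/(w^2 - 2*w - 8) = (w + 3)/(w + 2)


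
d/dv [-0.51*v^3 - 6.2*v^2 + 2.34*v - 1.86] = -1.53*v^2 - 12.4*v + 2.34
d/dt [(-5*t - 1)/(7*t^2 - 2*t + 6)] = (35*t^2 + 14*t - 32)/(49*t^4 - 28*t^3 + 88*t^2 - 24*t + 36)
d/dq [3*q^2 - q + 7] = 6*q - 1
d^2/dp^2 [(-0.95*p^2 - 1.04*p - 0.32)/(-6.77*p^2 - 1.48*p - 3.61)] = (1.13686837721616e-13*p^4 + 76.295192*p^3 - 51.307122*p^2 - 133.266096*p - 0.591585999999998)/(310.288733*p^6 + 203.498076*p^5 + 540.857331*p^4 + 220.266328*p^3 + 288.403983*p^2 + 57.862524*p + 47.045881)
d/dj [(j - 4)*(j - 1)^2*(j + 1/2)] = 4*j^3 - 33*j^2/2 + 12*j + 1/2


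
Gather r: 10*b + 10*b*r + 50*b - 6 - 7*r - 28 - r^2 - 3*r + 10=60*b - r^2 + r*(10*b - 10) - 24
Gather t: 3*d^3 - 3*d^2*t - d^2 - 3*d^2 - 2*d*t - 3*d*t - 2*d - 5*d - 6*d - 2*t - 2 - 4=3*d^3 - 4*d^2 - 13*d + t*(-3*d^2 - 5*d - 2) - 6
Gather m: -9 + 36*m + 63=36*m + 54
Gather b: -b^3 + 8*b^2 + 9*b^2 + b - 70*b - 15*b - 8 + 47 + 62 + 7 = -b^3 + 17*b^2 - 84*b + 108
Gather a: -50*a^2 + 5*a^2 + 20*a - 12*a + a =-45*a^2 + 9*a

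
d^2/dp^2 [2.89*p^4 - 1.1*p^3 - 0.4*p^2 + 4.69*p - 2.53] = 34.68*p^2 - 6.6*p - 0.8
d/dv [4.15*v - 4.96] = 4.15000000000000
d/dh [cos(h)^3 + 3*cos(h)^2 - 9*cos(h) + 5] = 3*(sin(h)^2 - 2*cos(h) + 2)*sin(h)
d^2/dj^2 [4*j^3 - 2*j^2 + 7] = 24*j - 4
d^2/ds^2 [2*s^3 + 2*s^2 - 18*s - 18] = 12*s + 4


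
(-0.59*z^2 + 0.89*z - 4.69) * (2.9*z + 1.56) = -1.711*z^3 + 1.6606*z^2 - 12.2126*z - 7.3164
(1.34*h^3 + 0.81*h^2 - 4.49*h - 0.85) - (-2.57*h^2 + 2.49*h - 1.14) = 1.34*h^3 + 3.38*h^2 - 6.98*h + 0.29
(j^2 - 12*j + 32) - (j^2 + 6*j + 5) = 27 - 18*j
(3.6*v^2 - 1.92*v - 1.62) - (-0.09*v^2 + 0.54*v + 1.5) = 3.69*v^2 - 2.46*v - 3.12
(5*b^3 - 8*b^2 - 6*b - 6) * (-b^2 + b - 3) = -5*b^5 + 13*b^4 - 17*b^3 + 24*b^2 + 12*b + 18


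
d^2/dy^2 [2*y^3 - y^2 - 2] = 12*y - 2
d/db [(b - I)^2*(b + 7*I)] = (b - I)*(3*b + 13*I)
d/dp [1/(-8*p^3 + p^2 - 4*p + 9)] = 2*(12*p^2 - p + 2)/(8*p^3 - p^2 + 4*p - 9)^2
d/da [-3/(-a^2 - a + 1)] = 3*(-2*a - 1)/(a^2 + a - 1)^2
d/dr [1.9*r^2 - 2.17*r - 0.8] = 3.8*r - 2.17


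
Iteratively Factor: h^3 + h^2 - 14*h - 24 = (h - 4)*(h^2 + 5*h + 6) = (h - 4)*(h + 3)*(h + 2)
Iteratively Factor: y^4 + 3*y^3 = (y)*(y^3 + 3*y^2) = y^2*(y^2 + 3*y) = y^2*(y + 3)*(y)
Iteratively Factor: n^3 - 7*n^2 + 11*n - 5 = (n - 1)*(n^2 - 6*n + 5) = (n - 1)^2*(n - 5)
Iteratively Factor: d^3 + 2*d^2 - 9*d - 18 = (d + 3)*(d^2 - d - 6) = (d - 3)*(d + 3)*(d + 2)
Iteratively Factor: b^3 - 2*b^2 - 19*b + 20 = (b + 4)*(b^2 - 6*b + 5) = (b - 1)*(b + 4)*(b - 5)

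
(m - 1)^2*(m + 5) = m^3 + 3*m^2 - 9*m + 5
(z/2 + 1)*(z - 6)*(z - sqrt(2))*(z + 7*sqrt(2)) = z^4/2 - 2*z^3 + 3*sqrt(2)*z^3 - 12*sqrt(2)*z^2 - 13*z^2 - 36*sqrt(2)*z + 28*z + 84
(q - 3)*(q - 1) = q^2 - 4*q + 3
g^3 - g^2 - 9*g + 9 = (g - 3)*(g - 1)*(g + 3)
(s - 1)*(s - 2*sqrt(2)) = s^2 - 2*sqrt(2)*s - s + 2*sqrt(2)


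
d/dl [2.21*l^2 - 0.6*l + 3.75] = 4.42*l - 0.6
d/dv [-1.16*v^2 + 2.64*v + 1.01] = 2.64 - 2.32*v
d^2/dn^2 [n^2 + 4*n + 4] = 2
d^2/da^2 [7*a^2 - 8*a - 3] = 14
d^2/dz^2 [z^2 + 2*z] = 2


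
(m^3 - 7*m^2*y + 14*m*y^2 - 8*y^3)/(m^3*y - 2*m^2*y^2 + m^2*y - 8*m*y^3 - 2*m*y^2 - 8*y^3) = (m^2 - 3*m*y + 2*y^2)/(y*(m^2 + 2*m*y + m + 2*y))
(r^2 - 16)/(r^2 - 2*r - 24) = (r - 4)/(r - 6)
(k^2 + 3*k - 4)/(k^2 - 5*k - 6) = (-k^2 - 3*k + 4)/(-k^2 + 5*k + 6)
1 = 1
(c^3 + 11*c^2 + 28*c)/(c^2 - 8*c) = (c^2 + 11*c + 28)/(c - 8)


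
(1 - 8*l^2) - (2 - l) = -8*l^2 + l - 1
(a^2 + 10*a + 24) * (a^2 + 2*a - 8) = a^4 + 12*a^3 + 36*a^2 - 32*a - 192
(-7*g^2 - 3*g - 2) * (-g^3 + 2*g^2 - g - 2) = 7*g^5 - 11*g^4 + 3*g^3 + 13*g^2 + 8*g + 4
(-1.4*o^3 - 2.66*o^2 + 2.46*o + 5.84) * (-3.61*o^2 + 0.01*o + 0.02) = 5.054*o^5 + 9.5886*o^4 - 8.9352*o^3 - 21.111*o^2 + 0.1076*o + 0.1168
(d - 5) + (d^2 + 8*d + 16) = d^2 + 9*d + 11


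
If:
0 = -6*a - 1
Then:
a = -1/6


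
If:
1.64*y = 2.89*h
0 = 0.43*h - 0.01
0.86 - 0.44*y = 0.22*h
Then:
No Solution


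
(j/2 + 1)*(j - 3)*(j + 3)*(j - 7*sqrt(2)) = j^4/2 - 7*sqrt(2)*j^3/2 + j^3 - 7*sqrt(2)*j^2 - 9*j^2/2 - 9*j + 63*sqrt(2)*j/2 + 63*sqrt(2)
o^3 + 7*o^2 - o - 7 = (o - 1)*(o + 1)*(o + 7)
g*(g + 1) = g^2 + g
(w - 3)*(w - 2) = w^2 - 5*w + 6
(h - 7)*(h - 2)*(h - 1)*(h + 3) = h^4 - 7*h^3 - 7*h^2 + 55*h - 42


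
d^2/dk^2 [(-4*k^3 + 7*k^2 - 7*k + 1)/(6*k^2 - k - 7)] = 2*(-382*k^3 + 906*k^2 - 1488*k + 435)/(216*k^6 - 108*k^5 - 738*k^4 + 251*k^3 + 861*k^2 - 147*k - 343)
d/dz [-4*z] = -4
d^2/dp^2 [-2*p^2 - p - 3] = -4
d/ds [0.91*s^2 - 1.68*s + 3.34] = 1.82*s - 1.68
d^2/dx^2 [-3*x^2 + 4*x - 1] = -6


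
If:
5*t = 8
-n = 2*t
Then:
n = -16/5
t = 8/5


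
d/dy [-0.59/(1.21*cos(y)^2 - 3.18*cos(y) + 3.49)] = (1.8762 - 1.4278*cos(y))*sin(y)/(1.21*cos(y)^2 - 3.18*cos(y) + 3.49)^2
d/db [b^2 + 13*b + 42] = 2*b + 13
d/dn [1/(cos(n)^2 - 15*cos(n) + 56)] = (2*cos(n) - 15)*sin(n)/(cos(n)^2 - 15*cos(n) + 56)^2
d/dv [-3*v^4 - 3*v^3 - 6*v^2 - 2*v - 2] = -12*v^3 - 9*v^2 - 12*v - 2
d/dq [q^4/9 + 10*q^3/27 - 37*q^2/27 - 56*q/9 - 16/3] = 4*q^3/9 + 10*q^2/9 - 74*q/27 - 56/9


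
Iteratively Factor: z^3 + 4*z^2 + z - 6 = (z + 2)*(z^2 + 2*z - 3) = (z - 1)*(z + 2)*(z + 3)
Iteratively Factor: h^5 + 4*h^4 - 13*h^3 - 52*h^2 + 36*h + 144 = (h + 3)*(h^4 + h^3 - 16*h^2 - 4*h + 48) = (h - 3)*(h + 3)*(h^3 + 4*h^2 - 4*h - 16) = (h - 3)*(h + 2)*(h + 3)*(h^2 + 2*h - 8) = (h - 3)*(h + 2)*(h + 3)*(h + 4)*(h - 2)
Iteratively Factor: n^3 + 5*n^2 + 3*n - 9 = (n + 3)*(n^2 + 2*n - 3) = (n - 1)*(n + 3)*(n + 3)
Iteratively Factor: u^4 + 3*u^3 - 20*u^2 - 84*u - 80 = (u + 4)*(u^3 - u^2 - 16*u - 20) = (u - 5)*(u + 4)*(u^2 + 4*u + 4) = (u - 5)*(u + 2)*(u + 4)*(u + 2)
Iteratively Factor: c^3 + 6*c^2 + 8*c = (c + 2)*(c^2 + 4*c) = (c + 2)*(c + 4)*(c)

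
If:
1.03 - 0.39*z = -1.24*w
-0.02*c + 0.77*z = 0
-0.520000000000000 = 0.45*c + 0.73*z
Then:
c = -1.11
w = -0.84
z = -0.03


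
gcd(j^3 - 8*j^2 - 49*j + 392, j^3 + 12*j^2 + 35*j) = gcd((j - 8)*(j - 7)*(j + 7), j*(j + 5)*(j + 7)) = j + 7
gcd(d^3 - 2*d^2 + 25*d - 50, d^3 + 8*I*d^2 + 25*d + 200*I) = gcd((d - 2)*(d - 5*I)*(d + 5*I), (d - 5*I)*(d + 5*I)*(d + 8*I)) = d^2 + 25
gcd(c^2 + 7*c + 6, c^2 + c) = c + 1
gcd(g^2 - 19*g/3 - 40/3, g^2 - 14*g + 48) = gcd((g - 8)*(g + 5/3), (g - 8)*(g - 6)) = g - 8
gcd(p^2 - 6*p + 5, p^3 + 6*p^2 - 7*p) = p - 1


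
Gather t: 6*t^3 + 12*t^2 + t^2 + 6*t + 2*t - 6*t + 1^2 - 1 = 6*t^3 + 13*t^2 + 2*t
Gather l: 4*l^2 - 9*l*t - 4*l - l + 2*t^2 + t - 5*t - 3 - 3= 4*l^2 + l*(-9*t - 5) + 2*t^2 - 4*t - 6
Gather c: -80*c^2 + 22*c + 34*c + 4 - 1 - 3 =-80*c^2 + 56*c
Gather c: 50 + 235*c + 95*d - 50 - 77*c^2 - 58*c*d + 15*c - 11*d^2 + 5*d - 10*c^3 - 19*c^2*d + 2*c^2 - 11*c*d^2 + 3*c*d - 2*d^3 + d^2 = -10*c^3 + c^2*(-19*d - 75) + c*(-11*d^2 - 55*d + 250) - 2*d^3 - 10*d^2 + 100*d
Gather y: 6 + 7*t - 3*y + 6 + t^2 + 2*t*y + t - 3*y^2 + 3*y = t^2 + 2*t*y + 8*t - 3*y^2 + 12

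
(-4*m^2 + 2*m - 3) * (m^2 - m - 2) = -4*m^4 + 6*m^3 + 3*m^2 - m + 6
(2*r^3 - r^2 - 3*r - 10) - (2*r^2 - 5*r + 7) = 2*r^3 - 3*r^2 + 2*r - 17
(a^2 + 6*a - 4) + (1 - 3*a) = a^2 + 3*a - 3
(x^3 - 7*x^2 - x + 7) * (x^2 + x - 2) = x^5 - 6*x^4 - 10*x^3 + 20*x^2 + 9*x - 14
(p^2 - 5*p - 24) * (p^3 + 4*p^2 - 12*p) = p^5 - p^4 - 56*p^3 - 36*p^2 + 288*p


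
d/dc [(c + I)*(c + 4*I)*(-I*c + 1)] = -3*I*c^2 + 12*c + 9*I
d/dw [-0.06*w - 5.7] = -0.0600000000000000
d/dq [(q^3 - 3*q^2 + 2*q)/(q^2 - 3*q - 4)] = (q^4 - 6*q^3 - 5*q^2 + 24*q - 8)/(q^4 - 6*q^3 + q^2 + 24*q + 16)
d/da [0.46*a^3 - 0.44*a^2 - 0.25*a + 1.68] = 1.38*a^2 - 0.88*a - 0.25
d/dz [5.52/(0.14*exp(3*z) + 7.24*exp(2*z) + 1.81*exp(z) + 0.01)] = (-2.3184*exp(2*z) - 79.9296*exp(z) - 9.9912)*exp(z)/(0.14*exp(3*z) + 7.24*exp(2*z) + 1.81*exp(z) + 0.01)^2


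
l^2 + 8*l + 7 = (l + 1)*(l + 7)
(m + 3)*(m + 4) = m^2 + 7*m + 12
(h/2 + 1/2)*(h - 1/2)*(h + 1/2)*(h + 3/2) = h^4/2 + 5*h^3/4 + 5*h^2/8 - 5*h/16 - 3/16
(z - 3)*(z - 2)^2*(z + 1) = z^4 - 6*z^3 + 9*z^2 + 4*z - 12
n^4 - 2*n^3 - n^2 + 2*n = n*(n - 2)*(n - 1)*(n + 1)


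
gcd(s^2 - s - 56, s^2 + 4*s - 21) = s + 7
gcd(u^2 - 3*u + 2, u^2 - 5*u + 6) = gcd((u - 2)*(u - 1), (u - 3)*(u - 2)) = u - 2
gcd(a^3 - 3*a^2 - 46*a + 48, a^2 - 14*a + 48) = a - 8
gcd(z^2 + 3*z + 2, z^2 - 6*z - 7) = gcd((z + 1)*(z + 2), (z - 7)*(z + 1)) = z + 1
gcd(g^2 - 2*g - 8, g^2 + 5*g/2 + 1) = g + 2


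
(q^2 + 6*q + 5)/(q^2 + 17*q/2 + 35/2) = 2*(q + 1)/(2*q + 7)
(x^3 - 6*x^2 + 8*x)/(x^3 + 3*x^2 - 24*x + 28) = x*(x - 4)/(x^2 + 5*x - 14)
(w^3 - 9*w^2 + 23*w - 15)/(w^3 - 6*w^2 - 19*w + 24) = (w^2 - 8*w + 15)/(w^2 - 5*w - 24)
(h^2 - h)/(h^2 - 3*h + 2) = h/(h - 2)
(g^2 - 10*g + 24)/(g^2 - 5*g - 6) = (g - 4)/(g + 1)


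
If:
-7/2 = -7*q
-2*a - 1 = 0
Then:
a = -1/2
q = 1/2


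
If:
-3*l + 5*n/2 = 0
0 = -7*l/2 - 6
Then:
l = -12/7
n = -72/35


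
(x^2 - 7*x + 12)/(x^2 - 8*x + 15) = (x - 4)/(x - 5)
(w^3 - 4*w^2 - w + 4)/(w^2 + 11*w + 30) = (w^3 - 4*w^2 - w + 4)/(w^2 + 11*w + 30)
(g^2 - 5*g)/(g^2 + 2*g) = (g - 5)/(g + 2)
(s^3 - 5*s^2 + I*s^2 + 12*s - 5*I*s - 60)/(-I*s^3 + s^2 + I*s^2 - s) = (-s^3 + 5*s^2 - I*s^2 - 12*s + 5*I*s + 60)/(s*(I*s^2 - s - I*s + 1))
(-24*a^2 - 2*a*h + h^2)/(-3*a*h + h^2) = (24*a^2 + 2*a*h - h^2)/(h*(3*a - h))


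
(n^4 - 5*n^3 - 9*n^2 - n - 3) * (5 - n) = -n^5 + 10*n^4 - 16*n^3 - 44*n^2 - 2*n - 15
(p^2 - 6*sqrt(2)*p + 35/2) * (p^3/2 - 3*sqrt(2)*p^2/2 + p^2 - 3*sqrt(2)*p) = p^5/2 - 9*sqrt(2)*p^4/2 + p^4 - 9*sqrt(2)*p^3 + 107*p^3/4 - 105*sqrt(2)*p^2/4 + 107*p^2/2 - 105*sqrt(2)*p/2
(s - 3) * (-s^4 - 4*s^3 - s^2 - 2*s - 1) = -s^5 - s^4 + 11*s^3 + s^2 + 5*s + 3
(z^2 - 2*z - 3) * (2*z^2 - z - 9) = 2*z^4 - 5*z^3 - 13*z^2 + 21*z + 27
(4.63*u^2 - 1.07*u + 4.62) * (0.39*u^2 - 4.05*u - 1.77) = 1.8057*u^4 - 19.1688*u^3 - 2.0598*u^2 - 16.8171*u - 8.1774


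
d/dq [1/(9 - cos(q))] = -sin(q)/(cos(q) - 9)^2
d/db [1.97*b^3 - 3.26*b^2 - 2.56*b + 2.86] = 5.91*b^2 - 6.52*b - 2.56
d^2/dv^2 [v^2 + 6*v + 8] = 2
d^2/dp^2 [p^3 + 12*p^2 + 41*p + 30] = 6*p + 24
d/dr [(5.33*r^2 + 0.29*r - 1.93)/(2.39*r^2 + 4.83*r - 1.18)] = (25.0508*r^2 - 3.3534*r + 8.9797)/(5.7121*r^4 + 23.0874*r^3 + 17.6885*r^2 - 11.3988*r + 1.3924)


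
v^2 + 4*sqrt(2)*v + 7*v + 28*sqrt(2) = (v + 7)*(v + 4*sqrt(2))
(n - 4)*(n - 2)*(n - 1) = n^3 - 7*n^2 + 14*n - 8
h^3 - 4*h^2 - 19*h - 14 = (h - 7)*(h + 1)*(h + 2)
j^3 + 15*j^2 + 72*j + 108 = (j + 3)*(j + 6)^2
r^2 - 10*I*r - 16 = (r - 8*I)*(r - 2*I)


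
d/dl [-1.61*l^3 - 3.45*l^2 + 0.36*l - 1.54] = -4.83*l^2 - 6.9*l + 0.36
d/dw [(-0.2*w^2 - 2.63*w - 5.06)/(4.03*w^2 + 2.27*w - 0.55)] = (10.1449*w^2 + 41.0036*w + 12.9327)/(16.2409*w^4 + 18.2962*w^3 + 0.719899999999999*w^2 - 2.497*w + 0.3025)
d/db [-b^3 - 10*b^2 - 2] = b*(-3*b - 20)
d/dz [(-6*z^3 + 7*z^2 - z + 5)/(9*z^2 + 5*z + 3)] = 2*(-27*z^4 - 30*z^3 - 5*z^2 - 24*z - 14)/(81*z^4 + 90*z^3 + 79*z^2 + 30*z + 9)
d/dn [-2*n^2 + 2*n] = 2 - 4*n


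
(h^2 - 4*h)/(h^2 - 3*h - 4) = h/(h + 1)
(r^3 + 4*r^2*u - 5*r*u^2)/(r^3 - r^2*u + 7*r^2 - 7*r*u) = (r + 5*u)/(r + 7)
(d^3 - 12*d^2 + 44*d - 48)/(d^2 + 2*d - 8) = (d^2 - 10*d + 24)/(d + 4)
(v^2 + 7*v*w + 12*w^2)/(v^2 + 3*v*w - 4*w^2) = (v + 3*w)/(v - w)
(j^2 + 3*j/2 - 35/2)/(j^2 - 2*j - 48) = (-2*j^2 - 3*j + 35)/(2*(-j^2 + 2*j + 48))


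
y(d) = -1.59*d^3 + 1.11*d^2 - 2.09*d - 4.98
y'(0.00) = -2.09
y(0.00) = -4.98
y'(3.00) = -38.36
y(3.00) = -44.19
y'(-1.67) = -19.10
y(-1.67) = 9.01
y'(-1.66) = -18.92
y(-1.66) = 8.82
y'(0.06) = -1.97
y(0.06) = -5.10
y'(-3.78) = -78.64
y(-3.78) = 104.66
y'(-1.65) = -18.74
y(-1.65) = 8.63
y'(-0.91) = -8.06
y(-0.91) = -0.96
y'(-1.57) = -17.33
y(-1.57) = 7.19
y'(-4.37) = -102.88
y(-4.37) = 158.04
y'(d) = -4.77*d^2 + 2.22*d - 2.09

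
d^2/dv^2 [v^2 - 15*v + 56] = 2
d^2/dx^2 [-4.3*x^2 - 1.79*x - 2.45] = -8.60000000000000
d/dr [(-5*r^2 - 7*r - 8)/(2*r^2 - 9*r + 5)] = (59*r^2 - 18*r - 107)/(4*r^4 - 36*r^3 + 101*r^2 - 90*r + 25)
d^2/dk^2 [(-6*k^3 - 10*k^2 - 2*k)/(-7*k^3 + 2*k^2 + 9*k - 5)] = 4*(287*k^6 + 714*k^5 + 273*k^4 - 975*k^3 - 465*k^2 + 255*k + 170)/(343*k^9 - 294*k^8 - 1239*k^7 + 1483*k^6 + 1173*k^5 - 2316*k^4 + 336*k^3 + 1065*k^2 - 675*k + 125)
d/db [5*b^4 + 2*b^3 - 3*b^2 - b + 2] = 20*b^3 + 6*b^2 - 6*b - 1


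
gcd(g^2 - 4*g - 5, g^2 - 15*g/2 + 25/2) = g - 5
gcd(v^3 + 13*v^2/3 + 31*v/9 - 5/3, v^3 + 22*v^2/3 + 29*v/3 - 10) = v + 3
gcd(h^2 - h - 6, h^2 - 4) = h + 2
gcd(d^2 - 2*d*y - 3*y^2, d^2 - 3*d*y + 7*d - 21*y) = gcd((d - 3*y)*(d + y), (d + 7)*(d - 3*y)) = -d + 3*y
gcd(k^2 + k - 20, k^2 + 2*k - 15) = k + 5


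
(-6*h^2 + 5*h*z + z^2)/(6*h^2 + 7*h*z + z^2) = (-h + z)/(h + z)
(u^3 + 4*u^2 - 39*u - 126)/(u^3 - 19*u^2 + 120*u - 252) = (u^2 + 10*u + 21)/(u^2 - 13*u + 42)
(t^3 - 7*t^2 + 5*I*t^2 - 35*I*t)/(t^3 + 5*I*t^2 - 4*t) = (t^2 + t*(-7 + 5*I) - 35*I)/(t^2 + 5*I*t - 4)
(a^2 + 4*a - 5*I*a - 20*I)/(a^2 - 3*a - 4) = (a^2 + a*(4 - 5*I) - 20*I)/(a^2 - 3*a - 4)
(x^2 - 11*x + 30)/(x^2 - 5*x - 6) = (x - 5)/(x + 1)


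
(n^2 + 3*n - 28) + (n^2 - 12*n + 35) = 2*n^2 - 9*n + 7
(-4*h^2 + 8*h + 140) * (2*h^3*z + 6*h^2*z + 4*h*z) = -8*h^5*z - 8*h^4*z + 312*h^3*z + 872*h^2*z + 560*h*z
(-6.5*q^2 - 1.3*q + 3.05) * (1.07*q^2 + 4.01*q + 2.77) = -6.955*q^4 - 27.456*q^3 - 19.9545*q^2 + 8.6295*q + 8.4485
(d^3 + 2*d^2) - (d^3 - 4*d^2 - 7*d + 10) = 6*d^2 + 7*d - 10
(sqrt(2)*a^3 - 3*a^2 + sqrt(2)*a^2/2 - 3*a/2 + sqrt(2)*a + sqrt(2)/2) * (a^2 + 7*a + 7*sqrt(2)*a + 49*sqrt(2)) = sqrt(2)*a^5 + 15*sqrt(2)*a^4/2 + 11*a^4 - 33*sqrt(2)*a^3/2 + 165*a^3/2 - 150*sqrt(2)*a^2 + 105*a^2/2 - 70*sqrt(2)*a + 105*a + 49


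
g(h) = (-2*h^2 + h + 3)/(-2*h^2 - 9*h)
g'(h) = (1 - 4*h)/(-2*h^2 - 9*h) + (4*h + 9)*(-2*h^2 + h + 3)/(-2*h^2 - 9*h)^2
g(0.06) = -5.58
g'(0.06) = 92.82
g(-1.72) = -0.48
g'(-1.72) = 0.72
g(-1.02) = -0.01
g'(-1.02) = 0.71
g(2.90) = 0.25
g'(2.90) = 0.12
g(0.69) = -0.38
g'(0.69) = 0.87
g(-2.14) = -0.82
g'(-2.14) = 0.91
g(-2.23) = -0.91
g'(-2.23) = 0.97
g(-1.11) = -0.08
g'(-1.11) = 0.68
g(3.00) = 0.27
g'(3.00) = 0.12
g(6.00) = 0.50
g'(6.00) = 0.05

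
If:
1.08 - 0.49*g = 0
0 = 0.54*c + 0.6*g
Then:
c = -2.45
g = 2.20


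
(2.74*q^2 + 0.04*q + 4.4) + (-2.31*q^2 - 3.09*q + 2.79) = 0.43*q^2 - 3.05*q + 7.19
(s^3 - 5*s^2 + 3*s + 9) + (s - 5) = s^3 - 5*s^2 + 4*s + 4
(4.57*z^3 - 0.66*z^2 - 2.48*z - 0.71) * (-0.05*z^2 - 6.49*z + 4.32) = -0.2285*z^5 - 29.6263*z^4 + 24.1498*z^3 + 13.2795*z^2 - 6.1057*z - 3.0672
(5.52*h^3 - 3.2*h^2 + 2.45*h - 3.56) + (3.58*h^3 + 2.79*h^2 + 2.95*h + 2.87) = 9.1*h^3 - 0.41*h^2 + 5.4*h - 0.69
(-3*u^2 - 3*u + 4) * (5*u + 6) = -15*u^3 - 33*u^2 + 2*u + 24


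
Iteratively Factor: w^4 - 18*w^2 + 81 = (w + 3)*(w^3 - 3*w^2 - 9*w + 27) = (w - 3)*(w + 3)*(w^2 - 9) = (w - 3)*(w + 3)^2*(w - 3)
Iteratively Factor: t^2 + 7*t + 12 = (t + 3)*(t + 4)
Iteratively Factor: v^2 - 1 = (v + 1)*(v - 1)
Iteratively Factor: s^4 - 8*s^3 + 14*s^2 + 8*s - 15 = (s - 3)*(s^3 - 5*s^2 - s + 5) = (s - 5)*(s - 3)*(s^2 - 1) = (s - 5)*(s - 3)*(s + 1)*(s - 1)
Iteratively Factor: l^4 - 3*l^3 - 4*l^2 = (l - 4)*(l^3 + l^2) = (l - 4)*(l + 1)*(l^2) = l*(l - 4)*(l + 1)*(l)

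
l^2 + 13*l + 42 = (l + 6)*(l + 7)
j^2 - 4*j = j*(j - 4)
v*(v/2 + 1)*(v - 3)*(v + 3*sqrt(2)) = v^4/2 - v^3/2 + 3*sqrt(2)*v^3/2 - 3*v^2 - 3*sqrt(2)*v^2/2 - 9*sqrt(2)*v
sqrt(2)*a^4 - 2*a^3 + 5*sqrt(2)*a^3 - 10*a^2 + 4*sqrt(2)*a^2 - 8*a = a*(a + 4)*(a - sqrt(2))*(sqrt(2)*a + sqrt(2))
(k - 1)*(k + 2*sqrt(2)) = k^2 - k + 2*sqrt(2)*k - 2*sqrt(2)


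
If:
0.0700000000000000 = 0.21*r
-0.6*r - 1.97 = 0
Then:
No Solution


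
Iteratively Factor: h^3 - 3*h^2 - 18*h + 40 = (h + 4)*(h^2 - 7*h + 10) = (h - 5)*(h + 4)*(h - 2)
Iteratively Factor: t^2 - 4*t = (t - 4)*(t)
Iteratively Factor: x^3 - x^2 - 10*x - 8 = (x + 2)*(x^2 - 3*x - 4) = (x - 4)*(x + 2)*(x + 1)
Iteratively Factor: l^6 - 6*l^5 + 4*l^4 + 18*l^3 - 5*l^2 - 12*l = (l + 1)*(l^5 - 7*l^4 + 11*l^3 + 7*l^2 - 12*l) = (l + 1)^2*(l^4 - 8*l^3 + 19*l^2 - 12*l) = (l - 3)*(l + 1)^2*(l^3 - 5*l^2 + 4*l) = (l - 4)*(l - 3)*(l + 1)^2*(l^2 - l) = (l - 4)*(l - 3)*(l - 1)*(l + 1)^2*(l)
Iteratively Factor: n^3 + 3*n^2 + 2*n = (n)*(n^2 + 3*n + 2) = n*(n + 2)*(n + 1)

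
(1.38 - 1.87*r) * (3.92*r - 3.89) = -7.3304*r^2 + 12.6839*r - 5.3682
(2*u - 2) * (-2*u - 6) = -4*u^2 - 8*u + 12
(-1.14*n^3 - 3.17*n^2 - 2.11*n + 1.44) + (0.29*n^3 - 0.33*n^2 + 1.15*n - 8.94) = -0.85*n^3 - 3.5*n^2 - 0.96*n - 7.5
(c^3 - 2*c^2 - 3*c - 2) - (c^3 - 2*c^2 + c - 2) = -4*c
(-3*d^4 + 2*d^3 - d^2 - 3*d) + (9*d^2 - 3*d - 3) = -3*d^4 + 2*d^3 + 8*d^2 - 6*d - 3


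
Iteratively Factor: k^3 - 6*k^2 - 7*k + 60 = (k - 4)*(k^2 - 2*k - 15) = (k - 5)*(k - 4)*(k + 3)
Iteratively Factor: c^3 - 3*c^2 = (c - 3)*(c^2) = c*(c - 3)*(c)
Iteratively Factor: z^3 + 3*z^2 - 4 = (z - 1)*(z^2 + 4*z + 4) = (z - 1)*(z + 2)*(z + 2)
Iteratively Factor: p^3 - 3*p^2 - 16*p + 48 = (p - 3)*(p^2 - 16) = (p - 3)*(p + 4)*(p - 4)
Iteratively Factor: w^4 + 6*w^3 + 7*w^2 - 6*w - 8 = (w + 2)*(w^3 + 4*w^2 - w - 4) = (w - 1)*(w + 2)*(w^2 + 5*w + 4) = (w - 1)*(w + 1)*(w + 2)*(w + 4)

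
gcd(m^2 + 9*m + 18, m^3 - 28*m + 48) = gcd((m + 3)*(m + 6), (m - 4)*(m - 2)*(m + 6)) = m + 6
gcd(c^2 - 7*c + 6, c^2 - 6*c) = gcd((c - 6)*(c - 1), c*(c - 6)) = c - 6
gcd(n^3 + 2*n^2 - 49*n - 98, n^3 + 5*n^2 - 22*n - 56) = n^2 + 9*n + 14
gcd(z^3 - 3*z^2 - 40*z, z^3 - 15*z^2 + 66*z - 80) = z - 8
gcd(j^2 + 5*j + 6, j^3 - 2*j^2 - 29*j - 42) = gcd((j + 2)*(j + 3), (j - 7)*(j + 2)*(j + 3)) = j^2 + 5*j + 6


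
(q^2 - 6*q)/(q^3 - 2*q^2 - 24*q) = 1/(q + 4)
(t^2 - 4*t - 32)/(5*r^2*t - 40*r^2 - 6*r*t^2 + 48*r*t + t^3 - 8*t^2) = (t + 4)/(5*r^2 - 6*r*t + t^2)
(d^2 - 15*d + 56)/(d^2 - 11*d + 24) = (d - 7)/(d - 3)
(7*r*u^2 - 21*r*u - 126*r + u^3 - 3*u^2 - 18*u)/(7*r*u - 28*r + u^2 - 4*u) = (u^2 - 3*u - 18)/(u - 4)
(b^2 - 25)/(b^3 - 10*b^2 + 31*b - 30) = (b + 5)/(b^2 - 5*b + 6)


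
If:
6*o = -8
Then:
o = -4/3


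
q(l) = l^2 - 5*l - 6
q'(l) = 2*l - 5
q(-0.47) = -3.43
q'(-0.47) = -5.94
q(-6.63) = 71.11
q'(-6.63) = -18.26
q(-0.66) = -2.26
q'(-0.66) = -6.32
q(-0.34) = -4.18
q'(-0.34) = -5.68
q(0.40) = -7.84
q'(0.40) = -4.20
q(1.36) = -10.95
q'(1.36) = -2.28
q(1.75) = -11.69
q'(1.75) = -1.50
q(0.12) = -6.59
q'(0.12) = -4.76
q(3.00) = -12.00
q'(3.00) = 1.00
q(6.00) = 0.00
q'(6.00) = 7.00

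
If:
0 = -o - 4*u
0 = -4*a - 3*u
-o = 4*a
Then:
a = 0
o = 0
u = 0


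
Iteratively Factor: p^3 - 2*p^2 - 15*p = (p + 3)*(p^2 - 5*p) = (p - 5)*(p + 3)*(p)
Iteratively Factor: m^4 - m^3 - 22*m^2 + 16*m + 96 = (m - 4)*(m^3 + 3*m^2 - 10*m - 24) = (m - 4)*(m - 3)*(m^2 + 6*m + 8) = (m - 4)*(m - 3)*(m + 2)*(m + 4)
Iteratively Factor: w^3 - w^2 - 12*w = (w + 3)*(w^2 - 4*w) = (w - 4)*(w + 3)*(w)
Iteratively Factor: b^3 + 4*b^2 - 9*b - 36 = (b - 3)*(b^2 + 7*b + 12) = (b - 3)*(b + 4)*(b + 3)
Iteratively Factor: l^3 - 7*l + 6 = (l - 2)*(l^2 + 2*l - 3) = (l - 2)*(l - 1)*(l + 3)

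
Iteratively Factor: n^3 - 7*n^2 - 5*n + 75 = (n + 3)*(n^2 - 10*n + 25) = (n - 5)*(n + 3)*(n - 5)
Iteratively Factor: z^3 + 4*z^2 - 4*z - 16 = (z + 2)*(z^2 + 2*z - 8) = (z - 2)*(z + 2)*(z + 4)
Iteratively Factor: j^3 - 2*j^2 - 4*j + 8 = (j - 2)*(j^2 - 4) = (j - 2)*(j + 2)*(j - 2)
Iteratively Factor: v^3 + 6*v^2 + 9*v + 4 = (v + 1)*(v^2 + 5*v + 4) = (v + 1)*(v + 4)*(v + 1)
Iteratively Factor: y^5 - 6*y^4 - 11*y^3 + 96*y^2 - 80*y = (y - 1)*(y^4 - 5*y^3 - 16*y^2 + 80*y) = (y - 5)*(y - 1)*(y^3 - 16*y) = y*(y - 5)*(y - 1)*(y^2 - 16) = y*(y - 5)*(y - 1)*(y + 4)*(y - 4)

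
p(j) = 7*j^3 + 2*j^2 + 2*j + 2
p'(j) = 21*j^2 + 4*j + 2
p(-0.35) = 1.24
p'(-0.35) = 3.17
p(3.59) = 358.83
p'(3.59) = 287.01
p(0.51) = 4.47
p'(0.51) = 9.50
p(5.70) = 1374.73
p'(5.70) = 707.09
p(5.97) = 1574.66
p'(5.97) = 774.34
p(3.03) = 221.15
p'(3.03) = 206.92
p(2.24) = 95.19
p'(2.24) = 116.33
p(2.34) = 107.32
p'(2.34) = 126.35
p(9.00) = 5285.00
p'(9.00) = 1739.00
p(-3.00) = -175.00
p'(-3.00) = 179.00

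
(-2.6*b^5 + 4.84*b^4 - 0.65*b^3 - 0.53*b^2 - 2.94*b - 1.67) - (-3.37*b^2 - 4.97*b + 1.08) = -2.6*b^5 + 4.84*b^4 - 0.65*b^3 + 2.84*b^2 + 2.03*b - 2.75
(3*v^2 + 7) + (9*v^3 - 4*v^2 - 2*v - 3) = 9*v^3 - v^2 - 2*v + 4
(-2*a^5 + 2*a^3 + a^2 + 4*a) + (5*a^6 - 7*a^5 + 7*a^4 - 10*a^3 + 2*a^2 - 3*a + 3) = 5*a^6 - 9*a^5 + 7*a^4 - 8*a^3 + 3*a^2 + a + 3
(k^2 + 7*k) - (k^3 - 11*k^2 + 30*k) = -k^3 + 12*k^2 - 23*k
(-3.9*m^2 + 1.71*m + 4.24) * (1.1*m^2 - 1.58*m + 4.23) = -4.29*m^4 + 8.043*m^3 - 14.5348*m^2 + 0.5341*m + 17.9352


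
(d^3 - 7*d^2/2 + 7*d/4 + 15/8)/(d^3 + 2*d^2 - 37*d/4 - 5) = (d - 3/2)/(d + 4)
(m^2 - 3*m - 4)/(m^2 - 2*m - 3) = (m - 4)/(m - 3)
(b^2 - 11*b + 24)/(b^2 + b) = (b^2 - 11*b + 24)/(b*(b + 1))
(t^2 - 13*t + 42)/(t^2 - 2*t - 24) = (t - 7)/(t + 4)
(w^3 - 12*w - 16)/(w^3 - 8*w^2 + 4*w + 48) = (w + 2)/(w - 6)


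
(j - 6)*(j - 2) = j^2 - 8*j + 12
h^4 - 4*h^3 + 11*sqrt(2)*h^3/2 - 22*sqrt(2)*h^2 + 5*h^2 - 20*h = h*(h - 4)*(h + sqrt(2)/2)*(h + 5*sqrt(2))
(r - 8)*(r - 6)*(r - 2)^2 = r^4 - 18*r^3 + 108*r^2 - 248*r + 192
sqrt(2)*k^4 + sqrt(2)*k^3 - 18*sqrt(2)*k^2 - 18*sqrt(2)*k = k*(k - 3*sqrt(2))*(k + 3*sqrt(2))*(sqrt(2)*k + sqrt(2))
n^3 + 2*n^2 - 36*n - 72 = (n - 6)*(n + 2)*(n + 6)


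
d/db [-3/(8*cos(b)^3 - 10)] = -18*sin(b)*cos(b)^2/(4*cos(b)^3 - 5)^2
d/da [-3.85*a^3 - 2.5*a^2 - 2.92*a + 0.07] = -11.55*a^2 - 5.0*a - 2.92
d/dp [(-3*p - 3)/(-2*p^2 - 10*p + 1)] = 3*(2*p^2 + 10*p - 2*(p + 1)*(2*p + 5) - 1)/(2*p^2 + 10*p - 1)^2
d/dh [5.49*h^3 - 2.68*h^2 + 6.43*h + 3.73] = 16.47*h^2 - 5.36*h + 6.43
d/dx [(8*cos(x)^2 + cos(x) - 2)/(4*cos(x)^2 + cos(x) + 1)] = (4*sin(x)^2 - 32*cos(x) - 7)*sin(x)/(-4*sin(x)^2 + cos(x) + 5)^2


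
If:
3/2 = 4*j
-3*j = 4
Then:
No Solution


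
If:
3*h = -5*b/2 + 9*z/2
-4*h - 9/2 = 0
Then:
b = 9*z/5 + 27/20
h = -9/8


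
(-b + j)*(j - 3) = -b*j + 3*b + j^2 - 3*j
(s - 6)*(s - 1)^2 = s^3 - 8*s^2 + 13*s - 6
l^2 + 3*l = l*(l + 3)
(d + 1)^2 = d^2 + 2*d + 1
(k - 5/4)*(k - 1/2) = k^2 - 7*k/4 + 5/8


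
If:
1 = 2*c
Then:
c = 1/2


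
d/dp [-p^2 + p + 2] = 1 - 2*p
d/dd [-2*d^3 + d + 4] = 1 - 6*d^2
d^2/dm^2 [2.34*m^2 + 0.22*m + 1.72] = 4.68000000000000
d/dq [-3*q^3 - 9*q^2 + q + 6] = -9*q^2 - 18*q + 1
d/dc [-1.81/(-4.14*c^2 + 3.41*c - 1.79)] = (6.1721 - 14.9868*c)/(4.14*c^2 - 3.41*c + 1.79)^2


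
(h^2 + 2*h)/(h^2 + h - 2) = h/(h - 1)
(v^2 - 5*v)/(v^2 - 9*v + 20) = v/(v - 4)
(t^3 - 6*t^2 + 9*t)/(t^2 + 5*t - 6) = t*(t^2 - 6*t + 9)/(t^2 + 5*t - 6)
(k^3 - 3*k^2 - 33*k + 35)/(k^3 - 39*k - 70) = (k - 1)/(k + 2)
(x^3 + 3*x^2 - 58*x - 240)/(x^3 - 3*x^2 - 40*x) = (x + 6)/x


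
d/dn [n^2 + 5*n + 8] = 2*n + 5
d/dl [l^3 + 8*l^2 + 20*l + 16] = 3*l^2 + 16*l + 20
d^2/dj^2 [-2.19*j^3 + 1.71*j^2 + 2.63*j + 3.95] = 3.42 - 13.14*j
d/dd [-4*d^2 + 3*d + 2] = 3 - 8*d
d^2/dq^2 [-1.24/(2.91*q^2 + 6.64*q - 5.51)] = (21.000888*q^2 + 47.919552*q - 1.24*(5.82*q + 6.64)*(11.64*q + 13.28) - 39.764568)/(2.91*q^2 + 6.64*q - 5.51)^3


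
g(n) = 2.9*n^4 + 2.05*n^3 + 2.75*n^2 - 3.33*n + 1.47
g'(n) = 11.6*n^3 + 6.15*n^2 + 5.5*n - 3.33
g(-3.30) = 312.65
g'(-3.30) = -371.38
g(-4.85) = 1453.03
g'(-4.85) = -1208.72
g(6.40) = 5495.59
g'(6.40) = 3324.64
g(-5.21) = 1940.28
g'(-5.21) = -1505.53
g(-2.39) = 91.77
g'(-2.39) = -139.71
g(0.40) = 0.78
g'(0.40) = 0.60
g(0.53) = 1.01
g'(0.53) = 3.04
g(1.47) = 22.57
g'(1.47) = 54.89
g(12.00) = 64034.31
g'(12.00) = 20993.07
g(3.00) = 306.48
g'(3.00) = 381.72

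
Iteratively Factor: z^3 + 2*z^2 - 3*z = (z + 3)*(z^2 - z) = (z - 1)*(z + 3)*(z)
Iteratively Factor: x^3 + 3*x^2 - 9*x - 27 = (x + 3)*(x^2 - 9) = (x + 3)^2*(x - 3)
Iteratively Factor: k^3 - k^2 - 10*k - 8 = (k + 2)*(k^2 - 3*k - 4) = (k - 4)*(k + 2)*(k + 1)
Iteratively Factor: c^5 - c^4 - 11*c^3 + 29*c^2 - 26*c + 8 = (c - 1)*(c^4 - 11*c^2 + 18*c - 8) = (c - 2)*(c - 1)*(c^3 + 2*c^2 - 7*c + 4) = (c - 2)*(c - 1)^2*(c^2 + 3*c - 4) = (c - 2)*(c - 1)^2*(c + 4)*(c - 1)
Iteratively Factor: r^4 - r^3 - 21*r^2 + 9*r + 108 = (r - 3)*(r^3 + 2*r^2 - 15*r - 36) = (r - 3)*(r + 3)*(r^2 - r - 12) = (r - 3)*(r + 3)^2*(r - 4)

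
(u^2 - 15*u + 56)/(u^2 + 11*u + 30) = (u^2 - 15*u + 56)/(u^2 + 11*u + 30)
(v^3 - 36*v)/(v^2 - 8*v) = (v^2 - 36)/(v - 8)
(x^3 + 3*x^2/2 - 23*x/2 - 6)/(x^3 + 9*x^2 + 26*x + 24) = (2*x^2 - 5*x - 3)/(2*(x^2 + 5*x + 6))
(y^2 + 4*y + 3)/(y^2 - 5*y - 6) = (y + 3)/(y - 6)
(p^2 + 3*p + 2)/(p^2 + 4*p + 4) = (p + 1)/(p + 2)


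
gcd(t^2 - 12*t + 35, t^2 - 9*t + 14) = t - 7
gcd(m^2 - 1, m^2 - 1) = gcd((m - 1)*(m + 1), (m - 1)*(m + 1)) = m^2 - 1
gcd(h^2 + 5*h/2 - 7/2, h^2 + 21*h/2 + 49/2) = h + 7/2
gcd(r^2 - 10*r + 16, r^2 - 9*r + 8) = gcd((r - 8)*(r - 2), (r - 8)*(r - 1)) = r - 8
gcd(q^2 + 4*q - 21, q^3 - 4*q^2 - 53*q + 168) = q^2 + 4*q - 21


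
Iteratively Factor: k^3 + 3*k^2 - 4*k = (k - 1)*(k^2 + 4*k) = k*(k - 1)*(k + 4)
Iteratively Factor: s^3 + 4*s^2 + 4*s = (s + 2)*(s^2 + 2*s) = (s + 2)^2*(s)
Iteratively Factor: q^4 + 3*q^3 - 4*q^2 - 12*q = (q - 2)*(q^3 + 5*q^2 + 6*q) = q*(q - 2)*(q^2 + 5*q + 6) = q*(q - 2)*(q + 3)*(q + 2)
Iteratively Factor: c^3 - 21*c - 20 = (c - 5)*(c^2 + 5*c + 4) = (c - 5)*(c + 1)*(c + 4)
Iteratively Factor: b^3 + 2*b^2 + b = (b + 1)*(b^2 + b) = b*(b + 1)*(b + 1)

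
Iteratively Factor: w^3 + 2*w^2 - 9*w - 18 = (w + 2)*(w^2 - 9) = (w + 2)*(w + 3)*(w - 3)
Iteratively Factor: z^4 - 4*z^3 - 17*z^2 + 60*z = (z - 3)*(z^3 - z^2 - 20*z) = z*(z - 3)*(z^2 - z - 20) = z*(z - 5)*(z - 3)*(z + 4)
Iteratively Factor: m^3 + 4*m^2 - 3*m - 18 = (m + 3)*(m^2 + m - 6) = (m - 2)*(m + 3)*(m + 3)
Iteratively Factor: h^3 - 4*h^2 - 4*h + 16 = (h + 2)*(h^2 - 6*h + 8) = (h - 2)*(h + 2)*(h - 4)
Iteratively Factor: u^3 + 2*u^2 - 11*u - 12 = (u - 3)*(u^2 + 5*u + 4) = (u - 3)*(u + 4)*(u + 1)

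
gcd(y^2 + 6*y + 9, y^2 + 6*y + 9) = y^2 + 6*y + 9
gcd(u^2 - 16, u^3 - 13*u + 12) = u + 4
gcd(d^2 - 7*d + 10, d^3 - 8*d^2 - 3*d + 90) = d - 5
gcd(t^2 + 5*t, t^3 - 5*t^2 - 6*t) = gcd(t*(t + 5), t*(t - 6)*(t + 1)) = t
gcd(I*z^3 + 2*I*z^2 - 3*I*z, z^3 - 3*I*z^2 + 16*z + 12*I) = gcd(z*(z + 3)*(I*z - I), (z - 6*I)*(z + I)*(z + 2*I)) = 1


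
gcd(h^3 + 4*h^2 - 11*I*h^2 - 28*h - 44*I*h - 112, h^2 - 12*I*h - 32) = h - 4*I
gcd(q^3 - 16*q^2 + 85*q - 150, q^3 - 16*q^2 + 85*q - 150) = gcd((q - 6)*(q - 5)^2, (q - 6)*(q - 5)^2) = q^3 - 16*q^2 + 85*q - 150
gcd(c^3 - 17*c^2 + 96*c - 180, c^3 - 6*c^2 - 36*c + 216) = c^2 - 12*c + 36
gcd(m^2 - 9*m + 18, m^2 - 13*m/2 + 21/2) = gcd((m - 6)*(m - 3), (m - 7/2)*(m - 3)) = m - 3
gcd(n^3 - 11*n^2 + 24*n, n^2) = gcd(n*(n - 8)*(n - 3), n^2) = n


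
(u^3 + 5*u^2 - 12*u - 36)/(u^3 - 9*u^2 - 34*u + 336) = (u^2 - u - 6)/(u^2 - 15*u + 56)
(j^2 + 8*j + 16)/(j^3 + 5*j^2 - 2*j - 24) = (j + 4)/(j^2 + j - 6)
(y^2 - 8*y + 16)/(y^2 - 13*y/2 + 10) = 2*(y - 4)/(2*y - 5)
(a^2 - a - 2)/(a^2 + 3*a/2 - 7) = 2*(a + 1)/(2*a + 7)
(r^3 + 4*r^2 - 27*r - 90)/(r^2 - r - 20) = (r^2 + 9*r + 18)/(r + 4)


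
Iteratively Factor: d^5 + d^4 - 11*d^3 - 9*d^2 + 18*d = (d + 2)*(d^4 - d^3 - 9*d^2 + 9*d) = (d + 2)*(d + 3)*(d^3 - 4*d^2 + 3*d) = (d - 1)*(d + 2)*(d + 3)*(d^2 - 3*d) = d*(d - 1)*(d + 2)*(d + 3)*(d - 3)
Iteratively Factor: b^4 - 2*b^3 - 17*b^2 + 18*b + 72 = (b + 3)*(b^3 - 5*b^2 - 2*b + 24) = (b - 4)*(b + 3)*(b^2 - b - 6) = (b - 4)*(b + 2)*(b + 3)*(b - 3)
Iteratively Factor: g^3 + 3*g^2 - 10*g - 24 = (g + 4)*(g^2 - g - 6) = (g - 3)*(g + 4)*(g + 2)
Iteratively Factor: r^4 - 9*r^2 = (r)*(r^3 - 9*r) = r*(r - 3)*(r^2 + 3*r) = r*(r - 3)*(r + 3)*(r)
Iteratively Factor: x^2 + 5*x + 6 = (x + 2)*(x + 3)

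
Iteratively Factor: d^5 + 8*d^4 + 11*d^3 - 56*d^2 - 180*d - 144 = (d - 3)*(d^4 + 11*d^3 + 44*d^2 + 76*d + 48) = (d - 3)*(d + 4)*(d^3 + 7*d^2 + 16*d + 12) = (d - 3)*(d + 2)*(d + 4)*(d^2 + 5*d + 6) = (d - 3)*(d + 2)^2*(d + 4)*(d + 3)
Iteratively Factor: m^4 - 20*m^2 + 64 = (m - 2)*(m^3 + 2*m^2 - 16*m - 32) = (m - 2)*(m + 2)*(m^2 - 16) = (m - 2)*(m + 2)*(m + 4)*(m - 4)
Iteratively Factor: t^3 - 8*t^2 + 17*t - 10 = (t - 1)*(t^2 - 7*t + 10) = (t - 5)*(t - 1)*(t - 2)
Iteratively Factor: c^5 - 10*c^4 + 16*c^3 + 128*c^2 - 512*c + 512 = (c + 4)*(c^4 - 14*c^3 + 72*c^2 - 160*c + 128) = (c - 2)*(c + 4)*(c^3 - 12*c^2 + 48*c - 64) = (c - 4)*(c - 2)*(c + 4)*(c^2 - 8*c + 16) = (c - 4)^2*(c - 2)*(c + 4)*(c - 4)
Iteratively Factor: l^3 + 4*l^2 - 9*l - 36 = (l + 3)*(l^2 + l - 12) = (l + 3)*(l + 4)*(l - 3)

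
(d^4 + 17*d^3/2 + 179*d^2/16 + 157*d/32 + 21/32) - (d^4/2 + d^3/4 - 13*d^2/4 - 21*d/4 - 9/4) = d^4/2 + 33*d^3/4 + 231*d^2/16 + 325*d/32 + 93/32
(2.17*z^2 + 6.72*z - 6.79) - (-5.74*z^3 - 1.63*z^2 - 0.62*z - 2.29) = 5.74*z^3 + 3.8*z^2 + 7.34*z - 4.5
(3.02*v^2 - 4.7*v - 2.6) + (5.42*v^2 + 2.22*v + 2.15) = 8.44*v^2 - 2.48*v - 0.45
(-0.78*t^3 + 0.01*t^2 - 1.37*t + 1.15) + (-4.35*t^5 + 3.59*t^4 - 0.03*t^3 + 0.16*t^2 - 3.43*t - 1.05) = -4.35*t^5 + 3.59*t^4 - 0.81*t^3 + 0.17*t^2 - 4.8*t + 0.0999999999999999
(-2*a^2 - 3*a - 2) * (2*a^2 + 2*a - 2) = -4*a^4 - 10*a^3 - 6*a^2 + 2*a + 4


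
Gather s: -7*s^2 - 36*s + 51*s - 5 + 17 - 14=-7*s^2 + 15*s - 2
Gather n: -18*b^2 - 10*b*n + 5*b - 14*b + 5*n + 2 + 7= -18*b^2 - 9*b + n*(5 - 10*b) + 9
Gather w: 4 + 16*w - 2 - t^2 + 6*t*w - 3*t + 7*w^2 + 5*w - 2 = -t^2 - 3*t + 7*w^2 + w*(6*t + 21)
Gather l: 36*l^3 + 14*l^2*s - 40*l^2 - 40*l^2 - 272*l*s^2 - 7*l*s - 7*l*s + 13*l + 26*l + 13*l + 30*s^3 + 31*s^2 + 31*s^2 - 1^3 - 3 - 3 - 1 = 36*l^3 + l^2*(14*s - 80) + l*(-272*s^2 - 14*s + 52) + 30*s^3 + 62*s^2 - 8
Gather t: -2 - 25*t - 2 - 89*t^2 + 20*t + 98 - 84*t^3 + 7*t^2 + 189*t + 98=-84*t^3 - 82*t^2 + 184*t + 192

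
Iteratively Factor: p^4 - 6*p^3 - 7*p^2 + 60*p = (p + 3)*(p^3 - 9*p^2 + 20*p) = (p - 4)*(p + 3)*(p^2 - 5*p) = p*(p - 4)*(p + 3)*(p - 5)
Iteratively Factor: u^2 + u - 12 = (u - 3)*(u + 4)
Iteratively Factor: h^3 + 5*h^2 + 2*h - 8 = (h + 4)*(h^2 + h - 2) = (h + 2)*(h + 4)*(h - 1)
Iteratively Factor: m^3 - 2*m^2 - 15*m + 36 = (m - 3)*(m^2 + m - 12) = (m - 3)*(m + 4)*(m - 3)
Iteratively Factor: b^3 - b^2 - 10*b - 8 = (b - 4)*(b^2 + 3*b + 2) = (b - 4)*(b + 2)*(b + 1)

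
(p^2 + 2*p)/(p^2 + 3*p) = (p + 2)/(p + 3)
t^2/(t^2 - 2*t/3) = 3*t/(3*t - 2)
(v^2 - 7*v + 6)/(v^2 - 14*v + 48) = (v - 1)/(v - 8)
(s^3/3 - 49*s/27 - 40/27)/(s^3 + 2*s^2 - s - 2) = (s^2/3 - s/3 - 40/27)/(s^2 + s - 2)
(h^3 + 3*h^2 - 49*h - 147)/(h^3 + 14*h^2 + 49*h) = (h^2 - 4*h - 21)/(h*(h + 7))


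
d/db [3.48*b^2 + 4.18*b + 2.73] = 6.96*b + 4.18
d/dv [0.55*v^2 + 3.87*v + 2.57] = 1.1*v + 3.87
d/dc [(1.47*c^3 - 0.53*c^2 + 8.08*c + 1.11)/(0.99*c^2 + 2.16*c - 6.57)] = (1.4553*c^4 + 6.3504*c^3 - 38.1177*c^2 + 4.7664*c - 55.4832)/(0.9801*c^4 + 4.2768*c^3 - 8.343*c^2 - 28.3824*c + 43.1649)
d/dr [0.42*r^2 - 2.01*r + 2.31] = 0.84*r - 2.01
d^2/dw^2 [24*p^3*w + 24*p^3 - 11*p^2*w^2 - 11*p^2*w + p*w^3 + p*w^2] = 2*p*(-11*p + 3*w + 1)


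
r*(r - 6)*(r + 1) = r^3 - 5*r^2 - 6*r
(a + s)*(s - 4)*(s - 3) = a*s^2 - 7*a*s + 12*a + s^3 - 7*s^2 + 12*s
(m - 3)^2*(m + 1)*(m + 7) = m^4 + 2*m^3 - 32*m^2 + 30*m + 63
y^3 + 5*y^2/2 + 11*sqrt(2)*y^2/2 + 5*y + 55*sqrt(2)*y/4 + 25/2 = (y + 5/2)*(y + sqrt(2)/2)*(y + 5*sqrt(2))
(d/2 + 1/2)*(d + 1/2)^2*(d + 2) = d^4/2 + 2*d^3 + 21*d^2/8 + 11*d/8 + 1/4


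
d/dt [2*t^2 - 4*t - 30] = 4*t - 4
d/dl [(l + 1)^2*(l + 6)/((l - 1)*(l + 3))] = (l^4 + 4*l^3 - 6*l^2 - 60*l - 51)/(l^4 + 4*l^3 - 2*l^2 - 12*l + 9)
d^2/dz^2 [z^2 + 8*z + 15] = 2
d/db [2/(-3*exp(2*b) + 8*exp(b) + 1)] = (12*exp(b) - 16)*exp(b)/(-3*exp(2*b) + 8*exp(b) + 1)^2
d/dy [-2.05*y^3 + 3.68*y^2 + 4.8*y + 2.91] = -6.15*y^2 + 7.36*y + 4.8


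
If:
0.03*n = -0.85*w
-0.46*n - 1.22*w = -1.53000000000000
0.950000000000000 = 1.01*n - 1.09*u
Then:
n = 3.67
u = 2.53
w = -0.13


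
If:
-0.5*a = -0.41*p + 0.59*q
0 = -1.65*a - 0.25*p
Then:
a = -0.184029943855271*q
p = 1.21459762944479*q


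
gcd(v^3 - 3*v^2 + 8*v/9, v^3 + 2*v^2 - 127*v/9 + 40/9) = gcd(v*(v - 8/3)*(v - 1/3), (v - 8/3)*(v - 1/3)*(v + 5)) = v^2 - 3*v + 8/9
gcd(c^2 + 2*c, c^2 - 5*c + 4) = 1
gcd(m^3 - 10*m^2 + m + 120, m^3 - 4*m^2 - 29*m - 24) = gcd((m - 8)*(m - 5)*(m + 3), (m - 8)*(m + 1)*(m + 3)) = m^2 - 5*m - 24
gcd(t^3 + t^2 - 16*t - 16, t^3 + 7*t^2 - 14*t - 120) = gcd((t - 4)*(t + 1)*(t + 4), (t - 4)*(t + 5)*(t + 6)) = t - 4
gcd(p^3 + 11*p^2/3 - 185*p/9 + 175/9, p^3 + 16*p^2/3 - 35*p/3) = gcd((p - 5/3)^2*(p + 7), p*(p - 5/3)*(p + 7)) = p^2 + 16*p/3 - 35/3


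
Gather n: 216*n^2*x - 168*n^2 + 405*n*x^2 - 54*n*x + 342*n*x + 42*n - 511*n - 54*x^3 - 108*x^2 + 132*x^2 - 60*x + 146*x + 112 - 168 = n^2*(216*x - 168) + n*(405*x^2 + 288*x - 469) - 54*x^3 + 24*x^2 + 86*x - 56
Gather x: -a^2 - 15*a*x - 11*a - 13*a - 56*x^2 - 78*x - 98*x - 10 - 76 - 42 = -a^2 - 24*a - 56*x^2 + x*(-15*a - 176) - 128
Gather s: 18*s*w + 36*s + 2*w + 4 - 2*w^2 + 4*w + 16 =s*(18*w + 36) - 2*w^2 + 6*w + 20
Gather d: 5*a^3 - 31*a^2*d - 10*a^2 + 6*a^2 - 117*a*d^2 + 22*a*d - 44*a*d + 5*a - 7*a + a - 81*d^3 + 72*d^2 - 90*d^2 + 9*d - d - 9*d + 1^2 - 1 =5*a^3 - 4*a^2 - a - 81*d^3 + d^2*(-117*a - 18) + d*(-31*a^2 - 22*a - 1)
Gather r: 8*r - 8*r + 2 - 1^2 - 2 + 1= 0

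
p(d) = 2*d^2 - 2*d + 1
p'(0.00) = -2.00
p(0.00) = 1.00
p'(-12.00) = -50.00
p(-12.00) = 313.00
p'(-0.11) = -2.44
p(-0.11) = 1.24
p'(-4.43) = -19.72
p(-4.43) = 49.11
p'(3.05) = 10.20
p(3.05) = 13.50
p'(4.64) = 16.56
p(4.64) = 34.78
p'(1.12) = 2.48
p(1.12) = 1.27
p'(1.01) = 2.04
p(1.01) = 1.02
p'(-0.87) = -5.48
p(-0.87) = 4.25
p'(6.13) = 22.52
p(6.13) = 63.89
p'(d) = 4*d - 2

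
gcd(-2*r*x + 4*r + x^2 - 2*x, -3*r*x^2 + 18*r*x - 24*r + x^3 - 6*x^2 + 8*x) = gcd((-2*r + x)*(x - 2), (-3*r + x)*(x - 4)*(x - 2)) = x - 2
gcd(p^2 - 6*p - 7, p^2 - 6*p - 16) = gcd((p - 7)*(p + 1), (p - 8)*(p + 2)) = 1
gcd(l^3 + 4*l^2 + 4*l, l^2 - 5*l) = l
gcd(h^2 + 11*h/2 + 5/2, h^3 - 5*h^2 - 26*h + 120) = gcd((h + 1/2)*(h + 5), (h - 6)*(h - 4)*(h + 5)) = h + 5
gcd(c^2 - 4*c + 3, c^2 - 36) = 1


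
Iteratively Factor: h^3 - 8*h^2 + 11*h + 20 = (h + 1)*(h^2 - 9*h + 20) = (h - 5)*(h + 1)*(h - 4)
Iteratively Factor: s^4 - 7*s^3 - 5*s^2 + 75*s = (s - 5)*(s^3 - 2*s^2 - 15*s) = (s - 5)*(s + 3)*(s^2 - 5*s) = (s - 5)^2*(s + 3)*(s)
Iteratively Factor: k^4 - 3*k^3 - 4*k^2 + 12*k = (k)*(k^3 - 3*k^2 - 4*k + 12) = k*(k - 3)*(k^2 - 4) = k*(k - 3)*(k + 2)*(k - 2)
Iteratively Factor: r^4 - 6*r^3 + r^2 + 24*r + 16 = (r - 4)*(r^3 - 2*r^2 - 7*r - 4) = (r - 4)*(r + 1)*(r^2 - 3*r - 4) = (r - 4)^2*(r + 1)*(r + 1)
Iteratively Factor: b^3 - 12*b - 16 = (b + 2)*(b^2 - 2*b - 8) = (b + 2)^2*(b - 4)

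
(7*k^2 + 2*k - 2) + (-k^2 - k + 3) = 6*k^2 + k + 1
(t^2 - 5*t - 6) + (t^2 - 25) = 2*t^2 - 5*t - 31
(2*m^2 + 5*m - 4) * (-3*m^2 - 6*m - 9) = -6*m^4 - 27*m^3 - 36*m^2 - 21*m + 36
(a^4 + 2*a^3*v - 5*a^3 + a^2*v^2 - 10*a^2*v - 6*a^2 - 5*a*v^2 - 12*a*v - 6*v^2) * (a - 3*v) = a^5 - a^4*v - 5*a^4 - 5*a^3*v^2 + 5*a^3*v - 6*a^3 - 3*a^2*v^3 + 25*a^2*v^2 + 6*a^2*v + 15*a*v^3 + 30*a*v^2 + 18*v^3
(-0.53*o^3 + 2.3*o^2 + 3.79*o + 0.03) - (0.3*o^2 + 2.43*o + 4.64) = -0.53*o^3 + 2.0*o^2 + 1.36*o - 4.61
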